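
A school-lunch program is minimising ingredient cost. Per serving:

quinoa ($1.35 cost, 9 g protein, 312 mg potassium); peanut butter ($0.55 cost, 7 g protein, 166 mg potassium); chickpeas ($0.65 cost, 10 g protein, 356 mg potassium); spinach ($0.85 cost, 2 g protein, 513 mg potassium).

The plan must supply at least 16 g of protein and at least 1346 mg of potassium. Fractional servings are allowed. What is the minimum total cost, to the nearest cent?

For a min-cost LP with two ≥-constraints, a basic feasible solution has at most two positive variables.
quinoa only: max(16/9, 1346/312) = 4.314 servings → $5.82.
peanut butter only: max(16/7, 1346/166) = 8.108 servings → $4.46.
chickpeas only: max(16/10, 1346/356) = 3.781 servings → $2.46.
spinach only: max(16/2, 1346/513) = 8 servings → $6.80.
quinoa + peanut butter: intersection lies outside the first quadrant.
quinoa + chickpeas: the both-tight solution has a negative serving — not a feasible corner.
quinoa + spinach with both tight: 1.381 servings and 1.784 servings → $3.38.
peanut butter + chickpeas with both targets exact would need a negative amount; discard.
peanut butter + spinach with both tight: 1.693 servings and 2.076 servings → $2.70.
chickpeas + spinach with both tight: 1.249 servings and 1.757 servings → $2.31.
The minimum over all feasible corners is $2.31.

$2.31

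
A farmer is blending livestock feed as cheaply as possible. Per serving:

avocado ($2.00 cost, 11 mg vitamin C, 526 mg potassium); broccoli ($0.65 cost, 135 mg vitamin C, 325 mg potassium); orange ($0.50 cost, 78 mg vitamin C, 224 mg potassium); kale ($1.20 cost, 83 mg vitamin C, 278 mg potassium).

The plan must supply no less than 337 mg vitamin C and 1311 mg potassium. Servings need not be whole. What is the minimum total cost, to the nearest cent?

$2.62

With two linear requirements the optimum uses one or two foods; enumerate the corners.
avocado only: max(337/11, 1311/526) = 30.64 servings → $61.27.
broccoli only: max(337/135, 1311/325) = 4.034 servings → $2.62.
orange only: max(337/78, 1311/224) = 5.853 servings → $2.93.
kale only: max(337/83, 1311/278) = 4.716 servings → $5.66.
avocado + broccoli with both tight: 1 servings and 2.415 servings → $3.57.
avocado + orange with both tight: 0.6942 servings and 4.223 servings → $3.50.
avocado + kale with both tight: 0.3726 servings and 4.011 servings → $5.56.
broccoli + orange: the both-tight solution has a negative serving — not a feasible corner.
broccoli + kale: intersection lies outside the first quadrant.
orange + kale with both targets exact would need a negative amount; discard.
Cheapest feasible corner: $2.62.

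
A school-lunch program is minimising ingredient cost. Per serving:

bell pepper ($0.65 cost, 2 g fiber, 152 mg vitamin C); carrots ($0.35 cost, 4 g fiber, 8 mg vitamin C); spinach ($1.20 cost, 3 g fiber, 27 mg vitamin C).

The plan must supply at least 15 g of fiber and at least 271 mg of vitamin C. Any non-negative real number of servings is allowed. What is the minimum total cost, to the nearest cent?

Compare the cost at each extreme point of the feasible region.
bell pepper only: max(15/2, 271/152) = 7.5 servings → $4.88.
carrots only: max(15/4, 271/8) = 33.88 servings → $11.86.
spinach only: max(15/3, 271/27) = 10.04 servings → $12.04.
bell pepper + carrots with both tight: 1.628 servings and 2.936 servings → $2.09.
bell pepper + spinach with both tight: 1.015 servings and 4.323 servings → $5.85.
carrots + spinach with both targets exact would need a negative amount; discard.
The minimum over all feasible corners is $2.09.

$2.09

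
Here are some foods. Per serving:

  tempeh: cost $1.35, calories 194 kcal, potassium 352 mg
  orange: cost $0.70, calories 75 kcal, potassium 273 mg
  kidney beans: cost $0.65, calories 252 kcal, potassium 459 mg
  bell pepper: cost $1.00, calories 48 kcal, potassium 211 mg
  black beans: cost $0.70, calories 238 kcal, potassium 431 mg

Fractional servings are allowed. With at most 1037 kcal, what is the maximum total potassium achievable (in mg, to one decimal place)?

Potassium per kcal: bell pepper 4.396, orange 3.64, kidney beans 1.821, tempeh 1.814, black beans 1.811.
With no serving limits, spend the whole calories allowance on bell pepper: 1037 kcal / 48 kcal × 211 mg = 4558.5 mg.

4558.5 mg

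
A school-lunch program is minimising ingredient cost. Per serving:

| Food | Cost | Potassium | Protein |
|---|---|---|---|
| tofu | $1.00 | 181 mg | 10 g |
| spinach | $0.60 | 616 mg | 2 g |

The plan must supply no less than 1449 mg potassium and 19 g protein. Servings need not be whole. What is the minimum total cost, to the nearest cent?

$2.66

tofu only: max(1449/181, 19/10) = 8.006 servings → $8.01.
spinach only: max(1449/616, 19/2) = 9.5 servings → $5.70.
tofu + spinach with both tight: 1.519 servings and 1.906 servings → $2.66.
So the least-cost plan costs $2.66.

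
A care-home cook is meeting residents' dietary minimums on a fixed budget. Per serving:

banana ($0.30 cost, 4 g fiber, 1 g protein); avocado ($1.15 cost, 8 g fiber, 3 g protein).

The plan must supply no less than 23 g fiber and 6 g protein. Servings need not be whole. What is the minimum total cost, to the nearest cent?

An LP optimum is at a vertex; with two nutrient constraints at most two foods are used. Check each candidate.
banana only: max(23/4, 6/1) = 6 servings → $1.80.
avocado only: max(23/8, 6/3) = 2.875 servings → $3.31.
banana + avocado with both tight: 5.25 servings and 0.25 servings → $1.86.
The minimum over all feasible corners is $1.80.

$1.80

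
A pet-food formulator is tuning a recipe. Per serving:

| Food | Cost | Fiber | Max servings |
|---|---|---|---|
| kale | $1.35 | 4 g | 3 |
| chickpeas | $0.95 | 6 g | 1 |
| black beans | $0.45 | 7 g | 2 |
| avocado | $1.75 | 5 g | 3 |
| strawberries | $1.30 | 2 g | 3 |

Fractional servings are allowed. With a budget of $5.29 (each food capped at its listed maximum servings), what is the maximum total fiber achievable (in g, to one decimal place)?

30.2 g

Fiber per dollar: black beans 15.56, chickpeas 6.316, kale 2.963, avocado 2.857, strawberries 1.538.
Take 2 servings of black beans: spends $0.90, +14.0 g fiber (running total 14.0 g).
Take 1 serving of chickpeas: spends $0.95, +6.0 g fiber (running total 20.0 g).
Take 2.548 servings of kale: spends $3.44, +10.2 g fiber (running total 30.2 g).
Filling greedily by fiber-per-dollar is optimal for one linear limit, giving 30.2 g.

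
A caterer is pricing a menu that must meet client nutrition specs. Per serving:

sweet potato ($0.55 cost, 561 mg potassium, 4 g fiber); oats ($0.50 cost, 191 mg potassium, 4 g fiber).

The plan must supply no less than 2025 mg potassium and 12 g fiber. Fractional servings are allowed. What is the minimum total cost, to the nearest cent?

At the optimum either one food covers both requirements or two foods hit both targets exactly; no other combination can be cheaper.
sweet potato only: max(2025/561, 12/4) = 3.61 servings → $1.99.
oats only: max(2025/191, 12/4) = 10.6 servings → $5.30.
sweet potato + oats: intersection lies outside the first quadrant.
Cheapest feasible corner: $1.99.

$1.99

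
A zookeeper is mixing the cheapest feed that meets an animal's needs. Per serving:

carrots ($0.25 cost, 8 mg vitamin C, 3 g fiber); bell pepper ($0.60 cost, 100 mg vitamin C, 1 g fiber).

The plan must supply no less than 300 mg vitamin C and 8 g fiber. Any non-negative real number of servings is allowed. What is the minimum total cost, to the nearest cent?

An LP optimum is at a vertex; with two nutrient constraints at most two foods are used. Check each candidate.
carrots only: max(300/8, 8/3) = 37.5 servings → $9.38.
bell pepper only: max(300/100, 8/1) = 8 servings → $4.80.
carrots + bell pepper with both tight: 1.712 servings and 2.863 servings → $2.15.
The minimum over all feasible corners is $2.15.

$2.15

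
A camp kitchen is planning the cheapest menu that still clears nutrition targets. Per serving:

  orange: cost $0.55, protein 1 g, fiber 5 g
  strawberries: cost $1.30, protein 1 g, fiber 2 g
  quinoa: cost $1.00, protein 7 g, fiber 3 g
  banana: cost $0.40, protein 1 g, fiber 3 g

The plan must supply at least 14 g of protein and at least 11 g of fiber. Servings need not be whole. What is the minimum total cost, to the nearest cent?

$2.45

Compare the cost at each extreme point of the feasible region.
orange only: max(14/1, 11/5) = 14 servings → $7.70.
strawberries only: max(14/1, 11/2) = 14 servings → $18.20.
quinoa only: max(14/7, 11/3) = 3.667 servings → $3.67.
banana only: max(14/1, 11/3) = 14 servings → $5.60.
orange + strawberries with both targets exact would need a negative amount; discard.
orange + quinoa with both tight: 1.094 servings and 1.844 servings → $2.45.
orange + banana with both targets exact would need a negative amount; discard.
strawberries + quinoa with both tight: 3.182 servings and 1.545 servings → $5.68.
strawberries + banana: intersection lies outside the first quadrant.
quinoa + banana with both tight: 1.722 servings and 1.944 servings → $2.50.
The minimum over all feasible corners is $2.45.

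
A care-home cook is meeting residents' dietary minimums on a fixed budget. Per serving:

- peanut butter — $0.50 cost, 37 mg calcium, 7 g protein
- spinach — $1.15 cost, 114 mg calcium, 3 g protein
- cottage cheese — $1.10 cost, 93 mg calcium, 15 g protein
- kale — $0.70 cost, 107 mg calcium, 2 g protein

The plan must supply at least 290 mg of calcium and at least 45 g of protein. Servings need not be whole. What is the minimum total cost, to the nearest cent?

$3.36

Two binding constraints pin down two serving amounts, so the optimal mix uses at most two foods. The candidates are each food alone (scaled to the tighter of calcium/protein) and each pair with both constraints tight.
peanut butter only: max(290/37, 45/7) = 7.838 servings → $3.92.
spinach only: max(290/114, 45/3) = 15 servings → $17.25.
cottage cheese only: max(290/93, 45/15) = 3.118 servings → $3.43.
kale only: max(290/107, 45/2) = 22.5 servings → $15.75.
peanut butter + spinach with both tight: 6.201 servings and 0.5313 servings → $3.71.
peanut butter + cottage cheese with both targets exact would need a negative amount; discard.
peanut butter + kale with both tight: 6.274 servings and 0.5407 servings → $3.52.
spinach + cottage cheese with both tight: 0.1153 servings and 2.977 servings → $3.41.
spinach + kale: intersection lies outside the first quadrant.
cottage cheese + kale with both tight: 2.984 servings and 0.1163 servings → $3.36.
Cheapest feasible corner: $3.36.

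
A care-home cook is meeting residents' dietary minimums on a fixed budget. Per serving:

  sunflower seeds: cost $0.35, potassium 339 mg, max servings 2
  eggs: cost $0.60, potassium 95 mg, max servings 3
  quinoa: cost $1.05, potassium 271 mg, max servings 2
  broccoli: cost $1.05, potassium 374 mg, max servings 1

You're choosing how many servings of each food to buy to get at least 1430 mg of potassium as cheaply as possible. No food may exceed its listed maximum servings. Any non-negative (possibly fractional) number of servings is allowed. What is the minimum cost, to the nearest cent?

$3.21

Cost per mg of potassium: sunflower seeds $0.0010, broccoli $0.0028, quinoa $0.0039, eggs $0.0063.
Take 2 servings of sunflower seeds: +678.0 mg potassium for $0.70 (total $0.70, still need 752.0 mg).
Take 1 serving of broccoli: +374.0 mg potassium for $1.05 (total $1.75, still need 378.0 mg).
Take 1.395 servings of quinoa: +378.0 mg potassium for $1.46 (total $3.21, still need 0.0 mg).
Filling from the cheapest source first is optimal under one linear minimum: $3.21.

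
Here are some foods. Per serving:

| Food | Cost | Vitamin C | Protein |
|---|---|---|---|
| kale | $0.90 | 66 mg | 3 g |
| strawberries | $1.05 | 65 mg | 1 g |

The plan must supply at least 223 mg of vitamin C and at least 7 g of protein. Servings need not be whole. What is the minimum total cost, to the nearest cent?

At the optimum either one food covers both requirements or two foods hit both targets exactly; no other combination can be cheaper.
kale only: max(223/66, 7/3) = 3.379 servings → $3.04.
strawberries only: max(223/65, 7/1) = 7 servings → $7.35.
kale + strawberries with both tight: 1.798 servings and 1.605 servings → $3.30.
Cheapest feasible corner: $3.04.

$3.04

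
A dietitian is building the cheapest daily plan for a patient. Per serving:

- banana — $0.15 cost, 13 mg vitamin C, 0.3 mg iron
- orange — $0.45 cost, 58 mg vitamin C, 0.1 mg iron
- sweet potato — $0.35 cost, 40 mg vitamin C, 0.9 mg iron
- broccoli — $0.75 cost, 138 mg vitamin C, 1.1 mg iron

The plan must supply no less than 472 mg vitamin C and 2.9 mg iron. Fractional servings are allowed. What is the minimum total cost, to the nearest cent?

$2.57

Compare the cost at each extreme point of the feasible region.
banana only: max(472/13, 2.9/0.3) = 36.31 servings → $5.45.
orange only: max(472/58, 2.9/0.1) = 29 servings → $13.05.
sweet potato only: max(472/40, 2.9/0.9) = 11.8 servings → $4.13.
broccoli only: max(472/138, 2.9/1.1) = 3.42 servings → $2.57.
banana + orange with both tight: 7.516 servings and 6.453 servings → $4.03.
banana + sweet potato: the both-tight solution has a negative serving — not a feasible corner.
banana + broccoli: intersection lies outside the first quadrant.
orange + sweet potato with both tight: 6.407 servings and 2.51 servings → $3.76.
orange + broccoli with both tight: 2.38 servings and 2.42 servings → $2.89.
sweet potato + broccoli: the both-tight solution has a negative serving — not a feasible corner.
The minimum over all feasible corners is $2.57.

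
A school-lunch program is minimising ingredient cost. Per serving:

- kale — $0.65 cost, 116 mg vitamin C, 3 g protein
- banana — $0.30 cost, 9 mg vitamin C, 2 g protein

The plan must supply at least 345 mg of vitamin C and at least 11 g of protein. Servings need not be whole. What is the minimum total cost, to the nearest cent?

At the optimum either one food covers both requirements or two foods hit both targets exactly; no other combination can be cheaper.
kale only: max(345/116, 11/3) = 3.667 servings → $2.38.
banana only: max(345/9, 11/2) = 38.33 servings → $11.50.
kale + banana with both tight: 2.883 servings and 1.176 servings → $2.23.
So the least-cost plan costs $2.23.

$2.23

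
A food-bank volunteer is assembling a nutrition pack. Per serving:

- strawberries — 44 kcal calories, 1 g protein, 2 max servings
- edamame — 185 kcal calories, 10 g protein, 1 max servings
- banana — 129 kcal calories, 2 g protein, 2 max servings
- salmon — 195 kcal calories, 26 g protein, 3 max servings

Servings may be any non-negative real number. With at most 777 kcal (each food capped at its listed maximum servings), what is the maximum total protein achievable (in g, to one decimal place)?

88.2 g

Protein per kcal: salmon 0.1333, edamame 0.05405, strawberries 0.02273, banana 0.0155.
Take 3 servings of salmon: uses 585 kcal, +78.0 g protein (running total 78.0 g).
Take 1 serving of edamame: uses 185 kcal, +10.0 g protein (running total 88.0 g).
Take 0.1591 servings of strawberries: uses 7 kcal, +0.2 g protein (running total 88.2 g).
Filling greedily by protein-per-kcal is optimal for one linear limit, giving 88.2 g.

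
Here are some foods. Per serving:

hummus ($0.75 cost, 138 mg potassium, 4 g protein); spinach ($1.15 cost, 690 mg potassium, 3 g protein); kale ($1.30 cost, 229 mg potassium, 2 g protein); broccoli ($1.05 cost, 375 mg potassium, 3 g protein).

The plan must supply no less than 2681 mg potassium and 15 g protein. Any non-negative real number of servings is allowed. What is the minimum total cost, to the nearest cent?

$4.98

Two binding constraints pin down two serving amounts, so the optimal mix uses at most two foods. The candidates are each food alone (scaled to the tighter of potassium/protein) and each pair with both constraints tight.
hummus only: max(2681/138, 15/4) = 19.43 servings → $14.57.
spinach only: max(2681/690, 15/3) = 5 servings → $5.75.
kale only: max(2681/229, 15/2) = 11.71 servings → $15.22.
broccoli only: max(2681/375, 15/3) = 7.149 servings → $7.51.
hummus + spinach with both tight: 0.9834 servings and 3.689 servings → $4.98.
hummus + kale with both targets exact would need a negative amount; discard.
hummus + broccoli: the both-tight solution has a negative serving — not a feasible corner.
spinach + kale with both tight: 2.781 servings and 3.329 servings → $7.53.
spinach + broccoli with both tight: 2.559 servings and 2.441 servings → $5.51.
kale + broccoli with both targets exact would need a negative amount; discard.
So the least-cost plan costs $4.98.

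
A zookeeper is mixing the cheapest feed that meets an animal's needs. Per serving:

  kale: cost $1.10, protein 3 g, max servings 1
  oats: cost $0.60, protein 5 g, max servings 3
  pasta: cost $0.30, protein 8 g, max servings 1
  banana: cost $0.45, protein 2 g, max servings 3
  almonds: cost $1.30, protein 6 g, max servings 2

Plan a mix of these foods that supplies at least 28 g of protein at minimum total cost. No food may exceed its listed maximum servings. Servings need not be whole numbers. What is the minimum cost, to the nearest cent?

Cost per g of protein: pasta $0.0375, oats $0.1200, almonds $0.2167, banana $0.2250, kale $0.3667.
Take 1 serving of pasta: +8.0 g protein for $0.30 (total $0.30, still need 20.0 g).
Take 3 servings of oats: +15.0 g protein for $1.80 (total $2.10, still need 5.0 g).
Take 0.8333 servings of almonds: +5.0 g protein for $1.08 (total $3.18, still need 0.0 g).
Greedy by cheapest-per-g is optimal for a single linear constraint, so the minimum cost is $3.18.

$3.18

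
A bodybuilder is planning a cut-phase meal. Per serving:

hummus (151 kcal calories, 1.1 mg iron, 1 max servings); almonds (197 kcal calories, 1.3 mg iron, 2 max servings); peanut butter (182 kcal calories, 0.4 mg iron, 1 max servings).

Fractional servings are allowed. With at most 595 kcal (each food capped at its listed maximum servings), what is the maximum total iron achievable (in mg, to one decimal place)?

3.8 mg

Iron per kcal: hummus 0.007285, almonds 0.006599, peanut butter 0.002198.
Take 1 serving of hummus: uses 151 kcal, +1.1 mg iron (running total 1.1 mg).
Take 2 servings of almonds: uses 394 kcal, +2.6 mg iron (running total 3.7 mg).
Take 0.2747 servings of peanut butter: uses 50 kcal, +0.1 mg iron (running total 3.8 mg).
Greedy by best ratio exhausts the calories allowance optimally: 3.8 mg.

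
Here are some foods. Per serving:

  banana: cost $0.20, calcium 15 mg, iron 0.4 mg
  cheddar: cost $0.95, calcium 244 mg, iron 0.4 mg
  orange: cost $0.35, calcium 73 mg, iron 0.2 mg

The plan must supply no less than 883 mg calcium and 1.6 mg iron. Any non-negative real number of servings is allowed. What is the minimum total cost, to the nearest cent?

banana only: max(883/15, 1.6/0.4) = 58.87 servings → $11.77.
cheddar only: max(883/244, 1.6/0.4) = 4 servings → $3.80.
orange only: max(883/73, 1.6/0.2) = 12.1 servings → $4.23.
banana + cheddar with both tight: 0.4061 servings and 3.594 servings → $3.50.
banana + orange: intersection lies outside the first quadrant.
cheddar + orange with both tight: 3.051 servings and 1.898 servings → $3.56.
So the least-cost plan costs $3.50.

$3.50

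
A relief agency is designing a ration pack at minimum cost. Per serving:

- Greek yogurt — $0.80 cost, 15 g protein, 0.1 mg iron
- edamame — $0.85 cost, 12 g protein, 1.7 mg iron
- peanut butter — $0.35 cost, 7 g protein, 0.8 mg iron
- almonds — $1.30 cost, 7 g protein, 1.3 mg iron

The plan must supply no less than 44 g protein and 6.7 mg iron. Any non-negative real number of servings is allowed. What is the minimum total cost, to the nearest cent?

With two linear requirements the optimum uses one or two foods; enumerate the corners.
Greek yogurt only: max(44/15, 6.7/0.1) = 67 servings → $53.60.
edamame only: max(44/12, 6.7/1.7) = 3.941 servings → $3.35.
peanut butter only: max(44/7, 6.7/0.8) = 8.375 servings → $2.93.
almonds only: max(44/7, 6.7/1.3) = 6.286 servings → $8.17.
Greek yogurt + edamame with both targets exact would need a negative amount; discard.
Greek yogurt + peanut butter with both targets exact would need a negative amount; discard.
Greek yogurt + almonds with both tight: 0.5479 servings and 5.112 servings → $7.08.
edamame + peanut butter with both targets exact would need a negative amount; discard.
edamame + almonds with both tight: 2.784 servings and 1.514 servings → $4.33.
peanut butter + almonds with both tight: 2.943 servings and 3.343 servings → $5.38.
So the least-cost plan costs $2.93.

$2.93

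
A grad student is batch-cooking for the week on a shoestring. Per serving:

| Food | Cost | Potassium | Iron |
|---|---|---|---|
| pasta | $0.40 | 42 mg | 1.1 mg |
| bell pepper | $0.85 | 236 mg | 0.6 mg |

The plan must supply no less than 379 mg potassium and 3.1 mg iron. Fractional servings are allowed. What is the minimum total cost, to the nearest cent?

A basic optimal solution has at most two foods positive. Try each food alone and each pair with both targets met exactly.
pasta only: max(379/42, 3.1/1.1) = 9.024 servings → $3.61.
bell pepper only: max(379/236, 3.1/0.6) = 5.167 servings → $4.39.
pasta + bell pepper with both tight: 2.151 servings and 1.223 servings → $1.90.
The minimum over all feasible corners is $1.90.

$1.90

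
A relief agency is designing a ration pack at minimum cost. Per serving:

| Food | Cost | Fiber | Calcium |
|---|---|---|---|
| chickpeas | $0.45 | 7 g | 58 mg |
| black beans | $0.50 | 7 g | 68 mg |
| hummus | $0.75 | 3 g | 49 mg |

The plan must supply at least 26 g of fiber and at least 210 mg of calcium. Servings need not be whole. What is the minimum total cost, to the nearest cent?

$1.67

An LP optimum is at a vertex; with two nutrient constraints at most two foods are used. Check each candidate.
chickpeas only: max(26/7, 210/58) = 3.714 servings → $1.67.
black beans only: max(26/7, 210/68) = 3.714 servings → $1.86.
hummus only: max(26/3, 210/49) = 8.667 servings → $6.50.
chickpeas + black beans: intersection lies outside the first quadrant.
chickpeas + hummus with both targets exact would need a negative amount; discard.
black beans + hummus: intersection lies outside the first quadrant.
So the least-cost plan costs $1.67.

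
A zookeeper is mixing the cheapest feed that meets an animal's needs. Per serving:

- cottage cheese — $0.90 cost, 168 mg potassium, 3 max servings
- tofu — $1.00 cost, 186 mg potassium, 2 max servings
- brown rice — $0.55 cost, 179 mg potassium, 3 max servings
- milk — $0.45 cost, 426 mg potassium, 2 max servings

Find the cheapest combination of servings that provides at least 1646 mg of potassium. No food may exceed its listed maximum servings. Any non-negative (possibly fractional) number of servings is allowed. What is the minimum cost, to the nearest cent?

Cost per mg of potassium: milk $0.0011, brown rice $0.0031, cottage cheese $0.0054, tofu $0.0054.
Take 2 servings of milk: +852.0 mg potassium for $0.90 (total $0.90, still need 794.0 mg).
Take 3 servings of brown rice: +537.0 mg potassium for $1.65 (total $2.55, still need 257.0 mg).
Take 1.53 servings of cottage cheese: +257.0 mg potassium for $1.38 (total $3.93, still need 0.0 mg).
Filling from the cheapest source first is optimal under one linear minimum: $3.93.

$3.93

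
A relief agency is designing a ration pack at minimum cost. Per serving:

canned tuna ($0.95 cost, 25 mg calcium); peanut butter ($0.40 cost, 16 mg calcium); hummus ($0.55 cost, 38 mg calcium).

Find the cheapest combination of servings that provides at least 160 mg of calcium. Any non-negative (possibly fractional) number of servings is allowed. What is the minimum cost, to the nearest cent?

$2.32

Cost per mg of calcium: hummus $0.0145, peanut butter $0.0250, canned tuna $0.0380.
With no serving limits, use only hummus: 160 mg / 38 mg = 4.211 servings × $0.55 = $2.32.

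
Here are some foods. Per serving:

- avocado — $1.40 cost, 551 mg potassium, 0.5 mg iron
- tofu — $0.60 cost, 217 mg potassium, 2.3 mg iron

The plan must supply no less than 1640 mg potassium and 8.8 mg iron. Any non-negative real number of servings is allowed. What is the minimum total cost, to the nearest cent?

With two linear requirements the optimum uses one or two foods; enumerate the corners.
avocado only: max(1640/551, 8.8/0.5) = 17.6 servings → $24.64.
tofu only: max(1640/217, 8.8/2.3) = 7.558 servings → $4.53.
avocado + tofu with both tight: 1.607 servings and 3.477 servings → $4.34.
Cheapest feasible corner: $4.34.

$4.34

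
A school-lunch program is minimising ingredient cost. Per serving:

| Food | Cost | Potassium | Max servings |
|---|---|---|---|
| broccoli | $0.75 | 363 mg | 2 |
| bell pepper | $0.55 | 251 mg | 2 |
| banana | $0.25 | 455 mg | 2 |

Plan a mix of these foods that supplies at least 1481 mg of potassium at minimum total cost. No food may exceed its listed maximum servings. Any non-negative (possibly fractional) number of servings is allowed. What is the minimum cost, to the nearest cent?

$1.68

Cost per mg of potassium: banana $0.0005, broccoli $0.0021, bell pepper $0.0022.
Take 2 servings of banana: +910.0 mg potassium for $0.50 (total $0.50, still need 571.0 mg).
Take 1.573 servings of broccoli: +571.0 mg potassium for $1.18 (total $1.68, still need 0.0 mg).
Filling from the cheapest source first is optimal under one linear minimum: $1.68.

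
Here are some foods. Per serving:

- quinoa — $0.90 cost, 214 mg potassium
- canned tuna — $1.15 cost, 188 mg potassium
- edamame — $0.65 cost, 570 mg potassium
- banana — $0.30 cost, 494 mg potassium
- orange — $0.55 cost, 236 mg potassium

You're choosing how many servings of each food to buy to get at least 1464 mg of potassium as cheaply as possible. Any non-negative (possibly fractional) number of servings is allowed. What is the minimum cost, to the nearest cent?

Cost per mg of potassium: banana $0.0006, edamame $0.0011, orange $0.0023, quinoa $0.0042, canned tuna $0.0061.
With no serving limits, use only banana: 1464 mg / 494 mg = 2.964 servings × $0.30 = $0.89.

$0.89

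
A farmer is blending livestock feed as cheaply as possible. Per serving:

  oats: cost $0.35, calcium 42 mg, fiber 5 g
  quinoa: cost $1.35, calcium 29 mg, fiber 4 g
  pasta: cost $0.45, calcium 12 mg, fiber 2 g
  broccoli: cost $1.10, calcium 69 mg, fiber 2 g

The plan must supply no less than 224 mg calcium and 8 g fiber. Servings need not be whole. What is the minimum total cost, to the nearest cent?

$1.87

The cheapest plan sits at a corner of the feasible region — with two constraints it uses at most two foods.
oats only: max(224/42, 8/5) = 5.333 servings → $1.87.
quinoa only: max(224/29, 8/4) = 7.724 servings → $10.43.
pasta only: max(224/12, 8/2) = 18.67 servings → $8.40.
broccoli only: max(224/69, 8/2) = 4 servings → $4.40.
oats + quinoa with both targets exact would need a negative amount; discard.
oats + pasta with both targets exact would need a negative amount; discard.
oats + broccoli with both tight: 0.3985 servings and 3.004 servings → $3.44.
quinoa + pasta: the both-tight solution has a negative serving — not a feasible corner.
quinoa + broccoli with both tight: 0.4771 servings and 3.046 servings → $3.99.
pasta + broccoli with both tight: 0.9123 servings and 3.088 servings → $3.81.
So the least-cost plan costs $1.87.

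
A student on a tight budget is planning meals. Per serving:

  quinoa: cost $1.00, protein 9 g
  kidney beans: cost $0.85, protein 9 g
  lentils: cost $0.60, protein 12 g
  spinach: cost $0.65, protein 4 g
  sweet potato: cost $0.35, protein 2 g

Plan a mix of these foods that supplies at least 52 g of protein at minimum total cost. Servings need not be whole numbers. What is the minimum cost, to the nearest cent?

$2.60

Cost per g of protein: lentils $0.0500, kidney beans $0.0944, quinoa $0.1111, spinach $0.1625, sweet potato $0.1750.
With no serving limits, use only lentils: 52 g / 12 g = 4.333 servings × $0.60 = $2.60.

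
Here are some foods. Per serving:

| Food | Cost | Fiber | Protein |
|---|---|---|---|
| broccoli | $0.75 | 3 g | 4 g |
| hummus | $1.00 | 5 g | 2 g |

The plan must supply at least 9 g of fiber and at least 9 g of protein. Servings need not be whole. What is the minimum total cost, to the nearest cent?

$2.09

This is a tiny linear program; its minimum lies at a vertex of the feasible set. List the vertices and price them.
broccoli only: max(9/3, 9/4) = 3 servings → $2.25.
hummus only: max(9/5, 9/2) = 4.5 servings → $4.50.
broccoli + hummus with both tight: 1.929 servings and 0.6429 servings → $2.09.
So the least-cost plan costs $2.09.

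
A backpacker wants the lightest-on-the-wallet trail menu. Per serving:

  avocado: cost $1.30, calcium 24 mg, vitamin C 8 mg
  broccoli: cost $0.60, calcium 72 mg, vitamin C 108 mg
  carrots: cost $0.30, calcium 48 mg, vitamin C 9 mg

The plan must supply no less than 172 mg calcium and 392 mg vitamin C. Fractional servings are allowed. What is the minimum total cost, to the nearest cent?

$2.18

Compare the cost at each extreme point of the feasible region.
avocado only: max(172/24, 392/8) = 49 servings → $63.70.
broccoli only: max(172/72, 392/108) = 3.63 servings → $2.18.
carrots only: max(172/48, 392/9) = 43.56 servings → $13.07.
avocado + broccoli: the both-tight solution has a negative serving — not a feasible corner.
avocado + carrots: intersection lies outside the first quadrant.
broccoli + carrots with both targets exact would need a negative amount; discard.
So the least-cost plan costs $2.18.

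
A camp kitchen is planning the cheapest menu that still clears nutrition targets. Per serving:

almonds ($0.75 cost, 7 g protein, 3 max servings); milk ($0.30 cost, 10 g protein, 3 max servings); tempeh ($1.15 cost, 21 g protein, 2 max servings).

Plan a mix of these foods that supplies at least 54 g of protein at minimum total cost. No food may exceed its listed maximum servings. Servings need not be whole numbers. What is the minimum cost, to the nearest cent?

$2.21

Cost per g of protein: milk $0.0300, tempeh $0.0548, almonds $0.1071.
Take 3 servings of milk: +30.0 g protein for $0.90 (total $0.90, still need 24.0 g).
Take 1.143 servings of tempeh: +24.0 g protein for $1.31 (total $2.21, still need 0.0 g).
Greedy by cheapest-per-g is optimal for a single linear constraint, so the minimum cost is $2.21.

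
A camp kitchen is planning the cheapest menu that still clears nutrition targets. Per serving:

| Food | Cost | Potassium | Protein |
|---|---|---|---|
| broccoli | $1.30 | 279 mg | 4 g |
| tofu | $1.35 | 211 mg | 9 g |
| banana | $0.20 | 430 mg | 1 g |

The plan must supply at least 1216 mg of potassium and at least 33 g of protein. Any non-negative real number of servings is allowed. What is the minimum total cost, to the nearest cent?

This is a tiny linear program; its minimum lies at a vertex of the feasible set. List the vertices and price them.
broccoli only: max(1216/279, 33/4) = 8.25 servings → $10.72.
tofu only: max(1216/211, 33/9) = 5.763 servings → $7.78.
banana only: max(1216/430, 33/1) = 33 servings → $6.60.
broccoli + tofu with both tight: 2.388 servings and 2.605 servings → $6.62.
broccoli + banana with both targets exact would need a negative amount; discard.
tofu + banana with both tight: 3.546 servings and 1.088 servings → $5.00.
Cheapest feasible corner: $5.00.

$5.00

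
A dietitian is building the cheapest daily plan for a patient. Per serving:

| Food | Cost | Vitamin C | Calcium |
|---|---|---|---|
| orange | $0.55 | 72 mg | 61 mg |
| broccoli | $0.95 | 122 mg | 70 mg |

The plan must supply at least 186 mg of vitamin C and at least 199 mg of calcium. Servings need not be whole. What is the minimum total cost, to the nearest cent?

$1.79

Compare the cost at each extreme point of the feasible region.
orange only: max(186/72, 199/61) = 3.262 servings → $1.79.
broccoli only: max(186/122, 199/70) = 2.843 servings → $2.70.
orange + broccoli: the both-tight solution has a negative serving — not a feasible corner.
Cheapest feasible corner: $1.79.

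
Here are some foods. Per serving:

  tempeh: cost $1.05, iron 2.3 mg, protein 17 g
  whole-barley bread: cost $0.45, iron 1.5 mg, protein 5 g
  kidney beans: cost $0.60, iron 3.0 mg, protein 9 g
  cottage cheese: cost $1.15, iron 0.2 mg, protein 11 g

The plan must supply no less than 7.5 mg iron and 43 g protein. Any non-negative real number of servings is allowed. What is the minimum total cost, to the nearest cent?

$2.70

The cheapest plan sits at a corner of the feasible region — with two constraints it uses at most two foods.
tempeh only: max(7.5/2.3, 43/17) = 3.261 servings → $3.42.
whole-barley bread only: max(7.5/1.5, 43/5) = 8.6 servings → $3.87.
kidney beans only: max(7.5/3.0, 43/9) = 4.778 servings → $2.87.
cottage cheese only: max(7.5/0.2, 43/11) = 37.5 servings → $43.12.
tempeh + whole-barley bread with both tight: 1.929 servings and 2.043 servings → $2.94.
tempeh + kidney beans with both tight: 2.03 servings and 0.9439 servings → $2.70.
tempeh + cottage cheese: the both-tight solution has a negative serving — not a feasible corner.
whole-barley bread + kidney beans: intersection lies outside the first quadrant.
whole-barley bread + cottage cheese with both tight: 4.768 servings and 1.742 servings → $4.15.
kidney beans + cottage cheese with both tight: 2.369 servings and 1.971 servings → $3.69.
So the least-cost plan costs $2.70.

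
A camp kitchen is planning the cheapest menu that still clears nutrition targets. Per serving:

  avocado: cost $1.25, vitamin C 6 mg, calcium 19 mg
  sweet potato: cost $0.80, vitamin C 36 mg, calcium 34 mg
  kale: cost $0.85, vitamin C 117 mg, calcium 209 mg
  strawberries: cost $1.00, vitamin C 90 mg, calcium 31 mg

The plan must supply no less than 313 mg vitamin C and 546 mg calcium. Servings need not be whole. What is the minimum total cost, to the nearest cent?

$2.27

Compare the cost at each extreme point of the feasible region.
avocado only: max(313/6, 546/19) = 52.17 servings → $65.21.
sweet potato only: max(313/36, 546/34) = 16.06 servings → $12.85.
kale only: max(313/117, 546/209) = 2.675 servings → $2.27.
strawberries only: max(313/90, 546/31) = 17.61 servings → $17.61.
avocado + sweet potato with both tight: 18.78 servings and 5.565 servings → $27.93.
avocado + kale: the both-tight solution has a negative serving — not a feasible corner.
avocado + strawberries with both tight: 25.88 servings and 1.753 servings → $34.10.
sweet potato + kale with both tight: 0.4329 servings and 2.542 servings → $2.51.
sweet potato + strawberries: the both-tight solution has a negative serving — not a feasible corner.
kale + strawberries with both tight: 2.597 servings and 0.1011 servings → $2.31.
So the least-cost plan costs $2.27.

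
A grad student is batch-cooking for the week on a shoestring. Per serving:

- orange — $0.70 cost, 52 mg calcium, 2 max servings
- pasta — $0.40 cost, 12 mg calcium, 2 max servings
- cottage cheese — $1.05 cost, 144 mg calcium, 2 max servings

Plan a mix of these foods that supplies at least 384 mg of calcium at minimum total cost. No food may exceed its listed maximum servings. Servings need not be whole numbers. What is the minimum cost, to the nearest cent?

$3.39

Cost per mg of calcium: cottage cheese $0.0073, orange $0.0135, pasta $0.0333.
Take 2 servings of cottage cheese: +288.0 mg calcium for $2.10 (total $2.10, still need 96.0 mg).
Take 1.846 servings of orange: +96.0 mg calcium for $1.29 (total $3.39, still need 0.0 mg).
Filling from the cheapest source first is optimal under one linear minimum: $3.39.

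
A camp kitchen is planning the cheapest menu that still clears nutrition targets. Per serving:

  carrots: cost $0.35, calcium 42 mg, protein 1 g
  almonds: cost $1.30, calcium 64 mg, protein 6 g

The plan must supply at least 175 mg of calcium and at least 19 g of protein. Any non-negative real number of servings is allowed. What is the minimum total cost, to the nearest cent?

With two linear requirements the optimum uses one or two foods; enumerate the corners.
carrots only: max(175/42, 19/1) = 19 servings → $6.65.
almonds only: max(175/64, 19/6) = 3.167 servings → $4.12.
carrots + almonds with both targets exact would need a negative amount; discard.
So the least-cost plan costs $4.12.

$4.12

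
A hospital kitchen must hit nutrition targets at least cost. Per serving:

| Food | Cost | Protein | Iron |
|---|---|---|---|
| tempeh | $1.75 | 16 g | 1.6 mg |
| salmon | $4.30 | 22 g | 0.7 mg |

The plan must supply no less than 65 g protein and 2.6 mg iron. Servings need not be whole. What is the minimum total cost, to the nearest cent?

This is a tiny linear program; its minimum lies at a vertex of the feasible set. List the vertices and price them.
tempeh only: max(65/16, 2.6/1.6) = 4.062 servings → $7.11.
salmon only: max(65/22, 2.6/0.7) = 3.714 servings → $15.97.
tempeh + salmon with both tight: 0.4875 servings and 2.6 servings → $12.03.
Cheapest feasible corner: $7.11.

$7.11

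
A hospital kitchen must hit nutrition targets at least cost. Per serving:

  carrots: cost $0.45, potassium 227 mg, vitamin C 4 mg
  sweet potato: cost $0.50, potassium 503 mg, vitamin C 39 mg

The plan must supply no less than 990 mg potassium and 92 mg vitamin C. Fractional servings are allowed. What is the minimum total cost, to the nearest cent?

$1.18

This is a tiny linear program; its minimum lies at a vertex of the feasible set. List the vertices and price them.
carrots only: max(990/227, 92/4) = 23 servings → $10.35.
sweet potato only: max(990/503, 92/39) = 2.359 servings → $1.18.
carrots + sweet potato with both targets exact would need a negative amount; discard.
So the least-cost plan costs $1.18.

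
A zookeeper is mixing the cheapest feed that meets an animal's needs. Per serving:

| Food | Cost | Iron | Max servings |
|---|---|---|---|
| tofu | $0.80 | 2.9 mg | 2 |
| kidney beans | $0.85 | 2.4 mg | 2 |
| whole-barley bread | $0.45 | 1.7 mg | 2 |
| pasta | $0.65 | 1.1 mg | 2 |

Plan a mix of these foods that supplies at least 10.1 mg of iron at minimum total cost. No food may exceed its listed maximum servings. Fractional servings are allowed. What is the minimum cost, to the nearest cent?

$2.82

Cost per mg of iron: whole-barley bread $0.2647, tofu $0.2759, kidney beans $0.3542, pasta $0.5909.
Take 2 servings of whole-barley bread: +3.4 mg iron for $0.90 (total $0.90, still need 6.7 mg).
Take 2 servings of tofu: +5.8 mg iron for $1.60 (total $2.50, still need 0.9 mg).
Take 0.375 servings of kidney beans: +0.9 mg iron for $0.32 (total $2.82, still need 0.0 mg).
Filling from the cheapest source first is optimal under one linear minimum: $2.82.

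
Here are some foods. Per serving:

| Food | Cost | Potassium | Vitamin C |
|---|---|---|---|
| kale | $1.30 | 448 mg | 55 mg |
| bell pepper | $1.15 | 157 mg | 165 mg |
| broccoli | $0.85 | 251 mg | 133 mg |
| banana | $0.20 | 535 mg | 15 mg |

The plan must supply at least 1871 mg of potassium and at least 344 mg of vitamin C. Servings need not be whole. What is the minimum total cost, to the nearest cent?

$2.45

The cheapest plan sits at a corner of the feasible region — with two constraints it uses at most two foods.
kale only: max(1871/448, 344/55) = 6.255 servings → $8.13.
bell pepper only: max(1871/157, 344/165) = 11.92 servings → $13.70.
broccoli only: max(1871/251, 344/133) = 7.454 servings → $6.34.
banana only: max(1871/535, 344/15) = 22.93 servings → $4.59.
kale + bell pepper with both tight: 3.901 servings and 0.7844 servings → $5.97.
kale + broccoli with both tight: 3.55 servings and 1.119 servings → $5.57.
kale + banana: intersection lies outside the first quadrant.
bell pepper + broccoli: intersection lies outside the first quadrant.
bell pepper + banana with both tight: 1.815 servings and 2.964 servings → $2.68.
broccoli + banana with both tight: 2.315 servings and 2.411 servings → $2.45.
Cheapest feasible corner: $2.45.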